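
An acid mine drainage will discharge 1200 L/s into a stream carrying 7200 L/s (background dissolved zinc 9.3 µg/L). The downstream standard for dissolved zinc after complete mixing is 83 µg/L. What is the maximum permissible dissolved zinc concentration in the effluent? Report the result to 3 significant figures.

525 µg/L

At the limit, (Qr·Cr + Qe·Cₑ)/(Qr + Qe) = 83:
Cₑ = (8400·83 − 7200·9.300) / 1200 = 525.2 µg/L.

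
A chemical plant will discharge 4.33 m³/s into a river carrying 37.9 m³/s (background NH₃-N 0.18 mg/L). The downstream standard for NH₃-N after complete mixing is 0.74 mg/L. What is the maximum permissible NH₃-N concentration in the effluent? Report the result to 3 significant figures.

5.64 mg/L

At the limit, (Qr·Cr + Qe·Cₑ)/(Qr + Qe) = 0.74:
Cₑ = (42.23·0.74 − 37.90·0.1800) / 4.330 = 5.642 mg/L.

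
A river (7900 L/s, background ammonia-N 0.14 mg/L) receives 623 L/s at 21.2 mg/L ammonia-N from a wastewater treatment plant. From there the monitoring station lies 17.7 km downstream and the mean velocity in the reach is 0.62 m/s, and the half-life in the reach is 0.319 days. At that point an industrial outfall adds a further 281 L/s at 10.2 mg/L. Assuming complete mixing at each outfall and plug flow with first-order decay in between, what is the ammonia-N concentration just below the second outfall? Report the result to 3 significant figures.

1.12 mg/L

Flow-weighted average: C = (7900·0.1400 + 623.0·21.20) / 8523 = 14310/8523 = 1.679 mg/L; combined flow 8523 L/s.
Travel time t = 17.7·1000 / 0.62 = 28550 s = 7.930 h.
Half-life 0.319 d → k = ln 2 / 0.319 = 2.173 d⁻¹.
First-order decay: C = 1.679·exp(−k·t) = 1.679·0.4877 = 0.8191 mg/L.
At the second outfall, C = (8523·0.8191 + 281.0·10.20) / (8523 + 281.0) = 1.119 mg/L.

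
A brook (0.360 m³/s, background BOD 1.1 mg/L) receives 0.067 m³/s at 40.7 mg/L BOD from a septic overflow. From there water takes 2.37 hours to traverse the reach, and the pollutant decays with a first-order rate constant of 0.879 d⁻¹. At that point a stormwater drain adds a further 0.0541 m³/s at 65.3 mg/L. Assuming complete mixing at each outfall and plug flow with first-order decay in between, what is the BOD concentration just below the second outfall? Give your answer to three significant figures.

13.3 mg/L

Conservation of mass: C = (0.3600·1.100 + 0.06700·40.70) / 0.4270 = 3.123/0.4270 = 7.314 mg/L; combined flow 0.4270 m³/s.
Decay over the reach: 7.314·exp(−kt) = 7.314·0.9169 = 6.706 mg/L.
Second outfall: C = (0.4270·6.706 + 0.05410·65.30)/0.4811 = 13.29 mg/L.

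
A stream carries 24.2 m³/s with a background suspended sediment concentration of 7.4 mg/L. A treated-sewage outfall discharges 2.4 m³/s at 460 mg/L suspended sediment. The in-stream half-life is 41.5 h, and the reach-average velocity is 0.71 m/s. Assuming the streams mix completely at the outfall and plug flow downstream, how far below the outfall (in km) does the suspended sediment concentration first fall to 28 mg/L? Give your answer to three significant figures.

Flow-weighted average: C = (24.20·7.400 + 2.400·460.0) / 26.60 = 1283/26.60 = 48.24 mg/L.
Half-life 41.5 h → k = ln 2 / 41.5 = 0.01670 h⁻¹ = 0.4009 d⁻¹.
Set 48.24·exp(−k·t) = 28 → t = ln(48.24/28)/k = 117200 s = 32.56 h.
Distance = v·t = 0.71·117200 = 83230 m = 83.23 km.

83.2 km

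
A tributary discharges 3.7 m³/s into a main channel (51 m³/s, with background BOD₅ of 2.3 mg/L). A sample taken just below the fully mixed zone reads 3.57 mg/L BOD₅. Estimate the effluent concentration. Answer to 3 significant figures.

21.1 mg/L

Mass balance: 51.00·2.300 + 3.700·Cₑ = 54.70·3.570
→ Cₑ = (54.70·3.570 − 51.00·2.300) / 3.700 = 21.08 mg/L.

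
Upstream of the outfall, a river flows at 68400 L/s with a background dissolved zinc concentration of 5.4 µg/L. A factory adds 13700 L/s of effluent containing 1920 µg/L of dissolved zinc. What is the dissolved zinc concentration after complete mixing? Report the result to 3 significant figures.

Flow-weighted average: C = (68400·5.400 + 13700·1920) / 82100 = 26670000/82100 = 324.9 µg/L.

325 µg/L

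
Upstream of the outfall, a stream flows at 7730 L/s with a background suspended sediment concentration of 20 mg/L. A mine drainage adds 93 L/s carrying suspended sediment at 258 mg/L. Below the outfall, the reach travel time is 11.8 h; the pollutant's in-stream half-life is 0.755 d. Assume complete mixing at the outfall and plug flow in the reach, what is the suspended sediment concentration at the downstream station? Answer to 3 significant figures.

Mixed concentration C = ΣQC/ΣQ = (7730·20.00 + 93.00·258.0) / 7823 = 178600/7823 = 22.83 mg/L.
Half-life 0.755 d → k = ln 2 / 0.755 = 0.9181 d⁻¹.
First-order decay: C = 22.83·exp(−k·t) = 22.83·0.6367 = 14.54 mg/L.

14.5 mg/L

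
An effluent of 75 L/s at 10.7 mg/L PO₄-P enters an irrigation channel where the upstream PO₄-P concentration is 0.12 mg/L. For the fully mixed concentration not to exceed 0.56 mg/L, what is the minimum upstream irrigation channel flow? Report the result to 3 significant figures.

1730 L/s

Set C_mix = 0.56: (Q·0.1200 + 75.00·10.70) / (Q + 75.00) = 0.56
→ Q = 75.00·(10.70 − 0.56)/(0.56 − 0.1200) = 1728 L/s.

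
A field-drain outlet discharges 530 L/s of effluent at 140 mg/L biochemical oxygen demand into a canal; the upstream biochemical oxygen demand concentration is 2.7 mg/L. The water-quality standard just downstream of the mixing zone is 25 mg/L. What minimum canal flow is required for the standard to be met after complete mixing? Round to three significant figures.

2730 L/s

Set C_mix = 25: (Q·2.700 + 530.0·140.0) / (Q + 530.0) = 25
→ Q = 530.0·(140.0 − 25)/(25 − 2.700) = 2733 L/s.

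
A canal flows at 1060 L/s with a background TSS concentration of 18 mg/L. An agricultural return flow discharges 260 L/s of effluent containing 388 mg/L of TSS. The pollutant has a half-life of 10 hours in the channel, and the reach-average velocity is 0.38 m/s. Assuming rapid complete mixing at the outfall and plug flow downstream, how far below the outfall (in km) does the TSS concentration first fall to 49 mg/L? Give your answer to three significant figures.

12.2 km

After mixing, C = (1060·18.00 + 260.0·388.0) / 1320 = 120000/1320 = 90.88 mg/L.
Half-life 10 h → k = ln 2 / 10 = 0.06931 h⁻¹ = 1.664 d⁻¹.
Set 90.88·exp(−k·t) = 49 → t = ln(90.88/49)/k = 32080 s = 8.912 h.
Distance = v·t = 0.38·32080 = 12190 m = 12.19 km.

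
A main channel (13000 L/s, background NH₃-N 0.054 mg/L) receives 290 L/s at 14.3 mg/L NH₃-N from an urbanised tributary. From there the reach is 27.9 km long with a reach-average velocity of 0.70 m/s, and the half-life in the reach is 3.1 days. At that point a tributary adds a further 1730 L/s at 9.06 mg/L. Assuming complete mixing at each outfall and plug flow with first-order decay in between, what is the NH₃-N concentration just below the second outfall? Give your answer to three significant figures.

Mass balance: C = (13000·0.05400 + 290.0·14.30) / 13290 = 4849/13290 = 0.3649 mg/L; combined flow 13290 L/s.
Travel time t = 27.9·1000 / 0.70 = 39860 s = 11.07 h.
Half-life 3.1 d → k = ln 2 / 3.1 = 0.2236 d⁻¹.
Decay over the reach: 0.3649·exp(−kt) = 0.3649·0.9020 = 0.3291 mg/L.
Second outfall: C = (13290·0.3291 + 1730·9.060)/15020 = 1.335 mg/L.

1.33 mg/L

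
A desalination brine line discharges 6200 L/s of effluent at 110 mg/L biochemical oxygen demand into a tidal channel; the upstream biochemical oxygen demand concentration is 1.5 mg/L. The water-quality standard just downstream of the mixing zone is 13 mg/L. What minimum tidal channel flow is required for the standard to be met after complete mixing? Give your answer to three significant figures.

Set C_mix = 13: (Q·1.500 + 6200·110.0) / (Q + 6200) = 13
→ Q = 6200·(110.0 − 13)/(13 − 1.500) = 52300 L/s.

52300 L/s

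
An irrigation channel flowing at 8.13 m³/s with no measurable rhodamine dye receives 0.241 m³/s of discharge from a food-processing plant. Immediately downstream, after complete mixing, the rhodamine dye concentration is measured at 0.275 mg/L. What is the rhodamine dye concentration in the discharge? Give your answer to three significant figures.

9.55 mg/L

Mass balance: 8.130·0 + 0.2410·Cₑ = 8.371·0.2750
→ Cₑ = (8.371·0.2750 − 8.130·0) / 0.2410 = 9.552 mg/L.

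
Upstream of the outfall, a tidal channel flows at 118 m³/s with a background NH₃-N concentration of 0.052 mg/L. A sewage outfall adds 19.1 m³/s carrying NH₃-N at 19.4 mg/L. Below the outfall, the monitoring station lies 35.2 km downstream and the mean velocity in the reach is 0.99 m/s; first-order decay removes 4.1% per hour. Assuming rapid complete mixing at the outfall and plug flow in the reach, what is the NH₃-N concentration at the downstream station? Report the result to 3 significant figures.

1.82 mg/L

After mixing, C = (118.0·0.05200 + 19.10·19.40) / 137.1 = 376.7/137.1 = 2.747 mg/L.
Travel time t = 35.2·1000 / 0.99 = 35560 s = 9.877 h.
4.1%/h lost → k = −ln(1 − 0.041) = 0.04186 h⁻¹.
Applying C = C₀e^(−kt): 2.747 × 0.6613 = 1.817 mg/L.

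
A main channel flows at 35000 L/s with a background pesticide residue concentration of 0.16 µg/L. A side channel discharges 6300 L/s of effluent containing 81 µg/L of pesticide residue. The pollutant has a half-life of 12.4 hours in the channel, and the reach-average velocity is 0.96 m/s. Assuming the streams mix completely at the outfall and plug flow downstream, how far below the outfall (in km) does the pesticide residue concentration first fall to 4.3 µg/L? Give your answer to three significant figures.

Mass balance: C = (35000·0.1600 + 6300·81.00) / 41300 = 515900/41300 = 12.49 µg/L.
Half-life 12.4 h → k = ln 2 / 12.4 = 0.05590 h⁻¹ = 1.342 d⁻¹.
Set 12.49·exp(−k·t) = 4.3 → t = ln(12.49/4.3)/k = 68680 s = 19.08 h.
Distance = v·t = 0.96·68680 = 65930 m = 65.93 km.

65.9 km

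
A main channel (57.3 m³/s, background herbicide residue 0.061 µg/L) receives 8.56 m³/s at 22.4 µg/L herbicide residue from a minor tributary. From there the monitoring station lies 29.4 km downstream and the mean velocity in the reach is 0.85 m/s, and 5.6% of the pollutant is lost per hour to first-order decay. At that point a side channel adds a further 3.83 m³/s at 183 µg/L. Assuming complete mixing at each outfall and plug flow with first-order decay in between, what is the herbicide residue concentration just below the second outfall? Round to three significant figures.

Mixed concentration C = ΣQC/ΣQ = (57.30·0.06100 + 8.560·22.40) / 65.86 = 195.2/65.86 = 2.964 µg/L; combined flow 65.86 m³/s.
Travel time t = 29.4·1000 / 0.85 = 34590 s = 9.608 h.
5.6%/h lost → k = −ln(1 − 0.056) = 0.05763 h⁻¹.
Decay over the reach: 2.964·exp(−kt) = 2.964·0.5748 = 1.704 µg/L.
Second outfall: C = (65.86·1.704 + 3.830·183.0)/69.69 = 11.67 µg/L.

11.7 µg/L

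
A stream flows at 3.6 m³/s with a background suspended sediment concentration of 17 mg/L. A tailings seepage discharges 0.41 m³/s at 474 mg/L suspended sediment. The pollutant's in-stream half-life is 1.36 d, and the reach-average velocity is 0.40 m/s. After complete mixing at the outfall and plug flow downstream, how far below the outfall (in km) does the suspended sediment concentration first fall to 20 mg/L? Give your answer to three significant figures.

After mixing, C = (3.600·17.00 + 0.4100·474.0) / 4.010 = 255.5/4.010 = 63.73 mg/L.
Half-life 1.36 d → k = ln 2 / 1.36 = 0.5097 d⁻¹.
Set 63.73·exp(−k·t) = 20 → t = ln(63.73/20)/k = 196500 s = 54.57 h.
Distance = v·t = 0.40·196500 = 78580 m = 78.58 km.

78.6 km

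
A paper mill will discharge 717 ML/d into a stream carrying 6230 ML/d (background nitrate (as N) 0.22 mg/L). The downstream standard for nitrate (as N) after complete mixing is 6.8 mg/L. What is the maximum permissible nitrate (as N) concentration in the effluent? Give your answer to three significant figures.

64.0 mg/L

At the limit, (Qr·Cr + Qe·Cₑ)/(Qr + Qe) = 6.8:
Cₑ = (6947·6.8 − 6230·0.2200) / 717.0 = 63.97 mg/L.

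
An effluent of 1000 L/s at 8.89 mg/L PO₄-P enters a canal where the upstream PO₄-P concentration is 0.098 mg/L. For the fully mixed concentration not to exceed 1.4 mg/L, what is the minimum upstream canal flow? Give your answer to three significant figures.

5750 L/s

Set C_mix = 1.4: (Q·0.09800 + 1000·8.890) / (Q + 1000) = 1.4
→ Q = 1000·(8.890 − 1.4)/(1.4 − 0.09800) = 5753 L/s.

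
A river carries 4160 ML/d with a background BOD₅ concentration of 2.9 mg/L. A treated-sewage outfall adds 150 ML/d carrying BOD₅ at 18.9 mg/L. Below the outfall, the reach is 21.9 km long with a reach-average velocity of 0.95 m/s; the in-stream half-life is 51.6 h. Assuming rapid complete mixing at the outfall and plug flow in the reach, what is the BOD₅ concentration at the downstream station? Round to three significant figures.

Flow-weighted average: C = (4160·2.900 + 150.0·18.90) / 4310 = 14900/4310 = 3.457 mg/L.
Travel time t = 21.9·1000 / 0.95 = 23050 s = 6.404 h.
Half-life 51.6 h → k = ln 2 / 51.6 = 0.01343 h⁻¹ = 0.3224 d⁻¹.
Applying C = C₀e^(−kt): 3.457 × 0.9176 = 3.172 mg/L.

3.17 mg/L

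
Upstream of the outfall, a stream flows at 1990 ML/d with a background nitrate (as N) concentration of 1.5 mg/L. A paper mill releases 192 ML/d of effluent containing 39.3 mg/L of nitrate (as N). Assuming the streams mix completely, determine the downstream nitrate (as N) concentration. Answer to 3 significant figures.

4.83 mg/L

Conservation of mass: C = (1990·1.500 + 192.0·39.30) / 2182 = 10530/2182 = 4.826 mg/L.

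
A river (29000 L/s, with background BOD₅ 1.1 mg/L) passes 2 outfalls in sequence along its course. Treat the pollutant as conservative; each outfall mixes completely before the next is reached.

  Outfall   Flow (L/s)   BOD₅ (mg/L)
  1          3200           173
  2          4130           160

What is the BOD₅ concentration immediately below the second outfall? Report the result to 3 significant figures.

34.3 mg/L

Outfall 1: combined Q = 32200 L/s; C = (29000·1.100 + 3200·173.0)/32200 = 18.18 mg/L.
Outfall 2: combined Q = 36330 L/s; C = (32200·18.18 + 4130·160.0)/36330 = 34.30 mg/L.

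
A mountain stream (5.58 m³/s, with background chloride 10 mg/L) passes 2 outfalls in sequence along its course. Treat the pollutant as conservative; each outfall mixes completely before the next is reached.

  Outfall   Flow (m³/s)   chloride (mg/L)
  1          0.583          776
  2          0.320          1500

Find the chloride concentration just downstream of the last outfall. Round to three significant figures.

152 mg/L

Outfall 1: combined Q = 6.163 m³/s; C = (5.580·10.00 + 0.5830·776.0)/6.163 = 82.46 mg/L.
Outfall 2: combined Q = 6.483 m³/s; C = (6.163·82.46 + 0.3200·1500)/6.483 = 152.4 mg/L.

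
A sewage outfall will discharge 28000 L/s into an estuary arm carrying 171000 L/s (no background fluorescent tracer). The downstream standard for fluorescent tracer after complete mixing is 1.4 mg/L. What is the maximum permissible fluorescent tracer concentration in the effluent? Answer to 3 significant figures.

9.95 mg/L

At the limit, (Qr·Cr + Qe·Cₑ)/(Qr + Qe) = 1.4:
Cₑ = (199000·1.4 − 171000·0) / 28000 = 9.950 mg/L.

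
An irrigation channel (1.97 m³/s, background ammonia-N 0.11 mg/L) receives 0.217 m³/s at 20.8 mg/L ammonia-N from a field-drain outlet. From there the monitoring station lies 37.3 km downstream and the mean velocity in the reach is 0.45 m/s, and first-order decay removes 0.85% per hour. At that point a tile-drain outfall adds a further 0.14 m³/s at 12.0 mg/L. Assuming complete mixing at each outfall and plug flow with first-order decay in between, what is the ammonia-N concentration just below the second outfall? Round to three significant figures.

2.39 mg/L

Mass balance: C = (1.970·0.1100 + 0.2170·20.80) / 2.187 = 4.730/2.187 = 2.163 mg/L; combined flow 2.187 m³/s.
Travel time t = 37.3·1000 / 0.45 = 82890 s = 23.02 h.
0.85%/h lost → k = −ln(1 − 0.0085) = 0.008536 h⁻¹.
Applying C = C₀e^(−kt): 2.163 × 0.8216 = 1.777 mg/L.
At the second outfall, C = (2.187·1.777 + 0.1400·12.00) / (2.187 + 0.1400) = 2.392 mg/L.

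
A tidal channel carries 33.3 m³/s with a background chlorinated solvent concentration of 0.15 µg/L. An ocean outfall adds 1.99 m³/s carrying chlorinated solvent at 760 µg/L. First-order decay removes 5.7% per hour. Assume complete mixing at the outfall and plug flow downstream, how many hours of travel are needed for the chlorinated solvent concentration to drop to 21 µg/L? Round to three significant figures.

After mixing, C = (33.30·0.1500 + 1.990·760.0) / 35.29 = 1517/35.29 = 43.00 µg/L.
5.7%/h lost → k = −ln(1 − 0.057) = 0.05869 h⁻¹.
43.00·exp(−k·t) = 21 → t = ln(43.00/21)/k = 43960 s = 12.21 h.

12.2 h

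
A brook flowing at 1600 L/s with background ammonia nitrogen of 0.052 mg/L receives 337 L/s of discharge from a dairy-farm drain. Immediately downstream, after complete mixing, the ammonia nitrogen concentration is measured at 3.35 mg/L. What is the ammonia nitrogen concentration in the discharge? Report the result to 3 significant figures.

19.0 mg/L

Mass balance: 1600·0.05200 + 337.0·Cₑ = 1937·3.350
→ Cₑ = (1937·3.350 − 1600·0.05200) / 337.0 = 19.01 mg/L.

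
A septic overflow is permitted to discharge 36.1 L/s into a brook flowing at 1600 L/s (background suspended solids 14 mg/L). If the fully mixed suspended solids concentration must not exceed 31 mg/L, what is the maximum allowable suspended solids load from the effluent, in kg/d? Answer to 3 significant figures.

2450 kg/d

Mass balance at the limit: 1600·14.00 + 36.10·Cₑ = 1636·31 → Cₑ = 784.5 mg/L.
36.10 L/s = 0.03610 m³/s. Load = 0.03610 m³/s × 784.5 g/m³ × 86 400 s/d = 2447 kg/d.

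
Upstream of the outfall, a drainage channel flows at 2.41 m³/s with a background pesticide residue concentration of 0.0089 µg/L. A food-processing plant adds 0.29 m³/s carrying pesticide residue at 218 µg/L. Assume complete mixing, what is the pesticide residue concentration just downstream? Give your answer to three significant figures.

23.4 µg/L

Conservation of mass: C = (2.410·0.008900 + 0.2900·218.0) / 2.700 = 63.24/2.700 = 23.42 µg/L.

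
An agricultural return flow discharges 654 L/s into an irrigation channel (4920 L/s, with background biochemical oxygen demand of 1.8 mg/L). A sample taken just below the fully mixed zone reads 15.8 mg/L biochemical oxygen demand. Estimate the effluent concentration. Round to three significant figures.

Mass balance: 4920·1.800 + 654.0·Cₑ = 5574·15.80
→ Cₑ = (5574·15.80 − 4920·1.800) / 654.0 = 121.1 mg/L.

121 mg/L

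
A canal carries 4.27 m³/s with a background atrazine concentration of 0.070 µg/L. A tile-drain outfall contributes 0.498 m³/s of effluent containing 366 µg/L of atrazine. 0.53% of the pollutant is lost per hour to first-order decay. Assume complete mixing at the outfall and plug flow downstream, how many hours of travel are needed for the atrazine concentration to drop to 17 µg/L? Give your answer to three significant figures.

153 h

Mass balance: C = (4.270·0.07000 + 0.4980·366.0) / 4.768 = 182.6/4.768 = 38.29 µg/L.
0.53%/h lost → k = −ln(1 − 0.0053) = 0.005314 h⁻¹.
38.29·exp(−k·t) = 17 → t = ln(38.29/17)/k = 550100 s = 152.8 h.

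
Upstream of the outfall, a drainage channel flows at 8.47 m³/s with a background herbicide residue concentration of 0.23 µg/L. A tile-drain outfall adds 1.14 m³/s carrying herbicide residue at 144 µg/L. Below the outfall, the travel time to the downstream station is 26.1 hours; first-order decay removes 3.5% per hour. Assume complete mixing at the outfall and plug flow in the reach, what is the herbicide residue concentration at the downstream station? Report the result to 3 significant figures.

Mass balance: C = (8.470·0.2300 + 1.140·144.0) / 9.610 = 166.1/9.610 = 17.28 µg/L.
3.5%/h lost → k = −ln(1 − 0.035) = 0.03563 h⁻¹.
First-order decay: C = 17.28·exp(−k·t) = 17.28·0.3946 = 6.821 µg/L.

6.82 µg/L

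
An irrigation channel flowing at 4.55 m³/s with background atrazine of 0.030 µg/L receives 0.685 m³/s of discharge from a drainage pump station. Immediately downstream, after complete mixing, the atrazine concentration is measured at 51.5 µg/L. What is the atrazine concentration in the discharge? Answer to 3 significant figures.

393 µg/L

Mass balance: 4.550·0.03000 + 0.6850·Cₑ = 5.235·51.50
→ Cₑ = (5.235·51.50 − 4.550·0.03000) / 0.6850 = 393.4 µg/L.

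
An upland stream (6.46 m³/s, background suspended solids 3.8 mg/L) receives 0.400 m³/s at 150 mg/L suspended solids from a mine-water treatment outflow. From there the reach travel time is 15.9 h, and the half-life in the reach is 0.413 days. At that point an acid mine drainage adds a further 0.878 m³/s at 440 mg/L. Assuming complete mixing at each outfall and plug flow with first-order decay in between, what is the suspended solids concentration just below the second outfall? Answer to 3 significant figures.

53.5 mg/L

After mixing, C = (6.460·3.800 + 0.4000·150.0) / 6.860 = 84.55/6.860 = 12.32 mg/L; combined flow 6.860 m³/s.
Half-life 0.413 d → k = ln 2 / 0.413 = 1.678 d⁻¹.
After decay, C = 12.32 × e^(−kt) = 12.32 × 0.3289 = 4.054 mg/L.
At the second outfall, C = (6.860·4.054 + 0.8780·440.0) / (6.860 + 0.8780) = 53.52 mg/L.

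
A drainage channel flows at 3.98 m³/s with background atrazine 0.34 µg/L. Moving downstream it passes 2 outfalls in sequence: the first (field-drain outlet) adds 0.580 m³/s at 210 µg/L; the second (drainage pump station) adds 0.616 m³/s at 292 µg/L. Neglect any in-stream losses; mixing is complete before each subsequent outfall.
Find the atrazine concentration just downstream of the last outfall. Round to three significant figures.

After outfall 1: Q = 3.980 + 0.5800 = 4.560 m³/s; C = (3.980·0.3400 + 0.5800·210.0)/4.560 = 27.01 µg/L.
After outfall 2: Q = 4.560 + 0.6160 = 5.176 m³/s; C = (4.560·27.01 + 0.6160·292.0)/5.176 = 58.54 µg/L.

58.5 µg/L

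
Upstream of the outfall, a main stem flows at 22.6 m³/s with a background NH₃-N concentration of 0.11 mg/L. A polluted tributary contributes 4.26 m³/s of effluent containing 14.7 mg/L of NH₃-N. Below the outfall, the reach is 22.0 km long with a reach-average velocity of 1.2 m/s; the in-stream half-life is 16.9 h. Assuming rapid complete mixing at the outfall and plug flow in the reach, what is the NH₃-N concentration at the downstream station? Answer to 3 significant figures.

1.97 mg/L

Mass balance: C = (22.60·0.1100 + 4.260·14.70) / 26.86 = 65.11/26.86 = 2.424 mg/L.
Travel time t = 22.0·1000 / 1.2 = 18330 s = 5.093 h.
Half-life 16.9 h → k = ln 2 / 16.9 = 0.04101 h⁻¹ = 0.9844 d⁻¹.
Decay over the reach: 2.424·exp(−kt) = 2.424·0.8115 = 1.967 mg/L.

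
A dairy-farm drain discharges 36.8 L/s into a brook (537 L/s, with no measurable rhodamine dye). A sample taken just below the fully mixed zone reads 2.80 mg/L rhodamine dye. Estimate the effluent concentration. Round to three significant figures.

Mass balance: 537.0·0 + 36.80·Cₑ = 573.8·2.800
→ Cₑ = (573.8·2.800 − 537.0·0) / 36.80 = 43.66 mg/L.

43.7 mg/L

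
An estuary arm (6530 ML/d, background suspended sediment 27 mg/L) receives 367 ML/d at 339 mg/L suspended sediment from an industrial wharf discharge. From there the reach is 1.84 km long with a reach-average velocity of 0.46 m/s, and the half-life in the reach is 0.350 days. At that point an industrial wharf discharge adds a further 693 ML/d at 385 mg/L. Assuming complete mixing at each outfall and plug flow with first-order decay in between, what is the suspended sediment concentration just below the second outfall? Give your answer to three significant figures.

Mixed concentration C = ΣQC/ΣQ = (6530·27.00 + 367.0·339.0) / 6897 = 300700/6897 = 43.60 mg/L; combined flow 6897 ML/d.
Travel time t = 1.84·1000 / 0.46 = 4000 s = 1.111 h.
Half-life 0.350 d → k = ln 2 / 0.350 = 1.980 d⁻¹.
Decay over the reach: 43.60·exp(−kt) = 43.60·0.9124 = 39.78 mg/L.
Second outfall: C = (6897·39.78 + 693.0·385.0)/7590 = 71.30 mg/L.

71.3 mg/L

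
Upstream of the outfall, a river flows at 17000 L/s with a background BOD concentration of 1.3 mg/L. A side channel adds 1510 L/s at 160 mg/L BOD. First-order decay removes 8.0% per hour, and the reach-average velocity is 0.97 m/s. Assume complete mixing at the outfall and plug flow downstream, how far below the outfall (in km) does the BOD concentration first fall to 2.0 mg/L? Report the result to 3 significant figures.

Mixed concentration C = ΣQC/ΣQ = (17000·1.300 + 1510·160.0) / 18510 = 263700/18510 = 14.25 mg/L.
8.0%/h lost → k = −ln(1 − 0.08) = 0.08338 h⁻¹.
Set 14.25·exp(−k·t) = 2.0 → t = ln(14.25/2.0)/k = 84770 s = 23.55 h.
Distance = v·t = 0.97·84770 = 82220 m = 82.22 km.

82.2 km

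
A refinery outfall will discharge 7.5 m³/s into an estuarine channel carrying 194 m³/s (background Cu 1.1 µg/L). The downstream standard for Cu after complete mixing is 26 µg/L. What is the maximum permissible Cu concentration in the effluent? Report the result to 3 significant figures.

At the limit, (Qr·Cr + Qe·Cₑ)/(Qr + Qe) = 26:
Cₑ = (201.5·26 − 194.0·1.100) / 7.500 = 670.1 µg/L.

670 µg/L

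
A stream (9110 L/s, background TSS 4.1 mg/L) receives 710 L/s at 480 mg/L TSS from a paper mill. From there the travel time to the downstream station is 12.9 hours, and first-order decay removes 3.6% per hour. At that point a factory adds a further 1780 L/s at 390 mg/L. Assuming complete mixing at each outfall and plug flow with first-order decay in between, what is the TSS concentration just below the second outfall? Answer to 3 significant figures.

Conservation of mass: C = (9110·4.100 + 710.0·480.0) / 9820 = 378200/9820 = 38.51 mg/L; combined flow 9820 L/s.
3.6%/h lost → k = −ln(1 − 0.036) = 0.03666 h⁻¹.
First-order decay: C = 38.51·exp(−k·t) = 38.51·0.6232 = 24.00 mg/L.
Second outfall: C = (9820·24.00 + 1780·390.0)/11600 = 80.16 mg/L.

80.2 mg/L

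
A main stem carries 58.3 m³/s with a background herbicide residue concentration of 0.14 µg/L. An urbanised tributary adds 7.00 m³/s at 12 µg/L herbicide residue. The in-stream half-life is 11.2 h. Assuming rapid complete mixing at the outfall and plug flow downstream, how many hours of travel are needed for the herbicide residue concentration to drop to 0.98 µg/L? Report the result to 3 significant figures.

Flow-weighted average: C = (58.30·0.1400 + 7.000·12.00) / 65.30 = 92.16/65.30 = 1.411 µg/L.
Half-life 11.2 h → k = ln 2 / 11.2 = 0.06189 h⁻¹ = 1.485 d⁻¹.
1.411·exp(−k·t) = 0.98 → t = ln(1.411/0.98)/k = 21220 s = 5.894 h.

5.89 h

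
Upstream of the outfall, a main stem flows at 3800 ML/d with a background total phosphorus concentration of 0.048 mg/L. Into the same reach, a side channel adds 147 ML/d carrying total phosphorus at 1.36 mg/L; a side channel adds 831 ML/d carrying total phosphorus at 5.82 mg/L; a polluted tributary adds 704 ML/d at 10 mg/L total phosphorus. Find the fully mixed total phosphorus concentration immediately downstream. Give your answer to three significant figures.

Conservation of mass: C = (3800·0.04800 + 147.0·1.360 + 831.0·5.820 + 704.0·10.00) / 5482 = 12260/5482 = 2.236 mg/L.

2.24 mg/L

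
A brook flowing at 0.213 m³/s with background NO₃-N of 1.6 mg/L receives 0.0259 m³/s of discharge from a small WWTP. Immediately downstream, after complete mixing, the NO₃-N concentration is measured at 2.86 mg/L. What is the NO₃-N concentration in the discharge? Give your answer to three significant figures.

13.2 mg/L

Mass balance: 0.2130·1.600 + 0.02590·Cₑ = 0.2389·2.860
→ Cₑ = (0.2389·2.860 − 0.2130·1.600) / 0.02590 = 13.22 mg/L.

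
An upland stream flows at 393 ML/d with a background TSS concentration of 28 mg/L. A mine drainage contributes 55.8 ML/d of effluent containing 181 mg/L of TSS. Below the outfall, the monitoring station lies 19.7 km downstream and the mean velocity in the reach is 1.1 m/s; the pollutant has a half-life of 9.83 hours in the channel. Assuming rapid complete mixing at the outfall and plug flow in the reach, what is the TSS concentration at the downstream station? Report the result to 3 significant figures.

33.1 mg/L

Mixed concentration C = ΣQC/ΣQ = (393.0·28.00 + 55.80·181.0) / 448.8 = 21100/448.8 = 47.02 mg/L.
Travel time t = 19.7·1000 / 1.1 = 17910 s = 4.975 h.
Half-life 9.83 h → k = ln 2 / 9.83 = 0.07051 h⁻¹ = 1.692 d⁻¹.
First-order decay: C = 47.02·exp(−k·t) = 47.02·0.7041 = 33.11 mg/L.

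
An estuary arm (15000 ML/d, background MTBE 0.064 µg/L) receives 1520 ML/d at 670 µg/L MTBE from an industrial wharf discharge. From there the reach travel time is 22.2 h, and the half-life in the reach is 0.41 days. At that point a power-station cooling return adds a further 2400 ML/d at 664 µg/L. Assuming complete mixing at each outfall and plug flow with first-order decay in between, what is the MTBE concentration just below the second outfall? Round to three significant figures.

Flow-weighted average: C = (15000·0.06400 + 1520·670.0) / 16520 = 1019000/16520 = 61.70 µg/L; combined flow 16520 ML/d.
Half-life 0.41 d → k = ln 2 / 0.41 = 1.691 d⁻¹.
First-order decay: C = 61.70·exp(−k·t) = 61.70·0.2093 = 12.92 µg/L.
Second outfall: C = (16520·12.92 + 2400·664.0)/18920 = 95.51 µg/L.

95.5 µg/L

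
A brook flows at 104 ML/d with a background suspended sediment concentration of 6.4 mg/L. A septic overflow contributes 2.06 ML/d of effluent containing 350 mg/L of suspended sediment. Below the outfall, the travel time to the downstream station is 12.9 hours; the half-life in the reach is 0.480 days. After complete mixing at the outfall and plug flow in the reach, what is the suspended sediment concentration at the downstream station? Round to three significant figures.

Conservation of mass: C = (104.0·6.400 + 2.060·350.0) / 106.1 = 1387/106.1 = 13.07 mg/L.
Half-life 0.480 d → k = ln 2 / 0.480 = 1.444 d⁻¹.
After decay, C = 13.07 × e^(−kt) = 13.07 × 0.4602 = 6.016 mg/L.

6.02 mg/L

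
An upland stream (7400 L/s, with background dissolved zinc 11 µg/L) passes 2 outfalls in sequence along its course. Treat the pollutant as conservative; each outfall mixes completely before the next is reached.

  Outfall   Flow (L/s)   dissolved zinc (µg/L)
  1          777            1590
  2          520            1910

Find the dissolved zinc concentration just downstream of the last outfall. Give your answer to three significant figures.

266 µg/L

Below outfall 1: Q → 8177 L/s, C = (7400·11.00 + 777.0·1590)/8177 = 161.0 µg/L.
Below outfall 2: Q → 8697 L/s, C = (8177·161.0 + 520.0·1910)/8697 = 265.6 µg/L.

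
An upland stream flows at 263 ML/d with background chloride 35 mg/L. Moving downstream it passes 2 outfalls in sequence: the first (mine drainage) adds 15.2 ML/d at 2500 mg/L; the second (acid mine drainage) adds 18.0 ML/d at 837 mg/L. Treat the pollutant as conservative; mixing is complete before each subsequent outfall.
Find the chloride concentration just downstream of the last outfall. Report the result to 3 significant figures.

210 mg/L

Below outfall 1: Q → 278.2 ML/d, C = (263.0·35.00 + 15.20·2500)/278.2 = 169.7 mg/L.
Below outfall 2: Q → 296.2 ML/d, C = (278.2·169.7 + 18.00·837.0)/296.2 = 210.2 mg/L.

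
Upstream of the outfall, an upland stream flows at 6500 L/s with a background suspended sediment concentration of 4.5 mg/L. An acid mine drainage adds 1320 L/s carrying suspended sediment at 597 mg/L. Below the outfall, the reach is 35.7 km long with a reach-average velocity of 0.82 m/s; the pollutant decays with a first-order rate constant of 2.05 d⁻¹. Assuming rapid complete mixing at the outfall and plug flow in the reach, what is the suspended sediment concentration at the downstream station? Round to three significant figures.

37.2 mg/L

After mixing, C = (6500·4.500 + 1320·597.0) / 7820 = 817300/7820 = 104.5 mg/L.
Travel time t = 35.7·1000 / 0.82 = 43540 s = 12.09 h.
Decay over the reach: 104.5·exp(−kt) = 104.5·0.3559 = 37.20 mg/L.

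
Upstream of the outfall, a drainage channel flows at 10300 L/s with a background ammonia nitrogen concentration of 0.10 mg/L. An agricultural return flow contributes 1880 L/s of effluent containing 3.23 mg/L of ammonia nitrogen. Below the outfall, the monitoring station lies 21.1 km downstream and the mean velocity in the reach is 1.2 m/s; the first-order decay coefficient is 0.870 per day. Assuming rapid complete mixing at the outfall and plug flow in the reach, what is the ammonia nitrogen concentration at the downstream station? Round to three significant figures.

0.488 mg/L

Flow-weighted average: C = (10300·0.1000 + 1880·3.230) / 12180 = 7102/12180 = 0.5831 mg/L.
Travel time t = 21.1·1000 / 1.2 = 17580 s = 4.884 h.
Decay over the reach: 0.5831·exp(−kt) = 0.5831·0.8377 = 0.4885 mg/L.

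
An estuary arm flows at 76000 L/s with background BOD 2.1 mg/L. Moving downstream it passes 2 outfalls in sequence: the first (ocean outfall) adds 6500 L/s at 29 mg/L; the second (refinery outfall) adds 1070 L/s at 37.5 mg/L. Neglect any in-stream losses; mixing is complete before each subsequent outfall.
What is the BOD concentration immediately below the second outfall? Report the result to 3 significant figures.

Outfall 1: combined Q = 82500 L/s; C = (76000·2.100 + 6500·29.00)/82500 = 4.219 mg/L.
Outfall 2: combined Q = 83570 L/s; C = (82500·4.219 + 1070·37.50)/83570 = 4.646 mg/L.

4.65 mg/L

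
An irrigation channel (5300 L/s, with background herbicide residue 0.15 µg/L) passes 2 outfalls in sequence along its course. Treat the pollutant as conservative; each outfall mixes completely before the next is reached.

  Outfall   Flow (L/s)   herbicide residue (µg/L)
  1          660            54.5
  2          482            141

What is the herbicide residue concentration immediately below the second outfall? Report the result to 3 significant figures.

Outfall 1: combined Q = 5960 L/s; C = (5300·0.1500 + 660.0·54.50)/5960 = 6.169 µg/L.
Outfall 2: combined Q = 6442 L/s; C = (5960·6.169 + 482.0·141.0)/6442 = 16.26 µg/L.

16.3 µg/L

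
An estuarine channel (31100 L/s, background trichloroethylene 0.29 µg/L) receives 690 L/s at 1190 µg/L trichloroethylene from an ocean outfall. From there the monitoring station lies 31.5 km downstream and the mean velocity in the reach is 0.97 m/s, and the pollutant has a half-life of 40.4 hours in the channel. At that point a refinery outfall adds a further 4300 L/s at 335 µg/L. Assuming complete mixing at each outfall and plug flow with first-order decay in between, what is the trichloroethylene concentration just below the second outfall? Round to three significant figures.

59.6 µg/L

After mixing, C = (31100·0.2900 + 690.0·1190) / 31790 = 830100/31790 = 26.11 µg/L; combined flow 31790 L/s.
Travel time t = 31.5·1000 / 0.97 = 32470 s = 9.021 h.
Half-life 40.4 h → k = ln 2 / 40.4 = 0.01716 h⁻¹ = 0.4118 d⁻¹.
Applying C = C₀e^(−kt): 26.11 × 0.8566 = 22.37 µg/L.
Second outfall: C = (31790·22.37 + 4300·335.0)/36090 = 59.62 µg/L.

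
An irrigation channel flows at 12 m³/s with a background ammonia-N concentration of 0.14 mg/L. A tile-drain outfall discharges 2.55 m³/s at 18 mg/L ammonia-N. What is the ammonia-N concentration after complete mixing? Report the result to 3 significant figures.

3.27 mg/L

After mixing, C = (12.00·0.1400 + 2.550·18.00) / 14.55 = 47.58/14.55 = 3.270 mg/L.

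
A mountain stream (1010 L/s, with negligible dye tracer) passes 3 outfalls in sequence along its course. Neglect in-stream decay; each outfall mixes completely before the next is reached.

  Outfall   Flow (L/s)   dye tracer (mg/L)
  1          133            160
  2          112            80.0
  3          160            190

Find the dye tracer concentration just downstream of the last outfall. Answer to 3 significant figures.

42.9 mg/L

After outfall 1: Q = 1010 + 133.0 = 1143 L/s; C = (1010·0 + 133.0·160.0)/1143 = 18.62 mg/L.
After outfall 2: Q = 1143 + 112.0 = 1255 L/s; C = (1143·18.62 + 112.0·80.00)/1255 = 24.10 mg/L.
After outfall 3: Q = 1255 + 160.0 = 1415 L/s; C = (1255·24.10 + 160.0·190.0)/1415 = 42.86 mg/L.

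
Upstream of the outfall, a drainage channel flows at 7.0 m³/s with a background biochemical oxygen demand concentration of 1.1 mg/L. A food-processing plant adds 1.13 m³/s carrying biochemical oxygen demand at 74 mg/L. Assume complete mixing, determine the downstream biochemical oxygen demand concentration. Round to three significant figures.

11.2 mg/L

Mixed concentration C = ΣQC/ΣQ = (7.000·1.100 + 1.130·74.00) / 8.130 = 91.32/8.130 = 11.23 mg/L.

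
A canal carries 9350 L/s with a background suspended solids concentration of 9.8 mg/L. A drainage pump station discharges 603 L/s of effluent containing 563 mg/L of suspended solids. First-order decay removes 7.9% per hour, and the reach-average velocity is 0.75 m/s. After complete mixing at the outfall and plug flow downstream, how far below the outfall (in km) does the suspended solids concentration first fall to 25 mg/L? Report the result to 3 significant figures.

After mixing, C = (9350·9.800 + 603.0·563.0) / 9953 = 431100/9953 = 43.32 mg/L.
7.9%/h lost → k = −ln(1 − 0.079) = 0.08230 h⁻¹.
Set 43.32·exp(−k·t) = 25 → t = ln(43.32/25)/k = 24040 s = 6.679 h.
Distance = v·t = 0.75·24040 = 18030 m = 18.03 km.

18.0 km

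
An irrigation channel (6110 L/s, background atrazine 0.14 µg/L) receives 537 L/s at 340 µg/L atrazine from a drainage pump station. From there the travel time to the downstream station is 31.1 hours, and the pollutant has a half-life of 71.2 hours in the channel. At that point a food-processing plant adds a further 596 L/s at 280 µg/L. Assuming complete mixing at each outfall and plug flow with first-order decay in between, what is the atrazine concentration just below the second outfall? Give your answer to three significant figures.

Mass balance: C = (6110·0.1400 + 537.0·340.0) / 6647 = 183400/6647 = 27.60 µg/L; combined flow 6647 L/s.
Half-life 71.2 h → k = ln 2 / 71.2 = 0.009735 h⁻¹ = 0.2336 d⁻¹.
First-order decay: C = 27.60·exp(−k·t) = 27.60·0.7388 = 20.39 µg/L.
Second outfall: C = (6647·20.39 + 596.0·280.0)/7243 = 41.75 µg/L.

41.8 µg/L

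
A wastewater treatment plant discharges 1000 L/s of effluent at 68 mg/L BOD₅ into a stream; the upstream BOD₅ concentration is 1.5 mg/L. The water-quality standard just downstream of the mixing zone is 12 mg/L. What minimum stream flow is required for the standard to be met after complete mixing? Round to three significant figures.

Set C_mix = 12: (Q·1.500 + 1000·68.00) / (Q + 1000) = 12
→ Q = 1000·(68.00 − 12)/(12 − 1.500) = 5333 L/s.

5330 L/s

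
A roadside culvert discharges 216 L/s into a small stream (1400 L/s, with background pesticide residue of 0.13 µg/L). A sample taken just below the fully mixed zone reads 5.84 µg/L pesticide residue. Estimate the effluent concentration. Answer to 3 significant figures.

Mass balance: 1400·0.1300 + 216.0·Cₑ = 1616·5.840
→ Cₑ = (1616·5.840 − 1400·0.1300) / 216.0 = 42.85 µg/L.

42.8 µg/L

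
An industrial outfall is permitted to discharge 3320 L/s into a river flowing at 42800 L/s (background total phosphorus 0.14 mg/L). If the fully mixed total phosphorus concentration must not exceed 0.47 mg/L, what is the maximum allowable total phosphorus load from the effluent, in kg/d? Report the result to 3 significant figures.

1360 kg/d

Mass balance at the limit: 42800·0.1400 + 3320·Cₑ = 46120·0.47 → Cₑ = 4.724 mg/L.
3320 L/s = 3.320 m³/s. Load = 3.320 m³/s × 4.724 g/m³ × 86 400 s/d = 1355 kg/d.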